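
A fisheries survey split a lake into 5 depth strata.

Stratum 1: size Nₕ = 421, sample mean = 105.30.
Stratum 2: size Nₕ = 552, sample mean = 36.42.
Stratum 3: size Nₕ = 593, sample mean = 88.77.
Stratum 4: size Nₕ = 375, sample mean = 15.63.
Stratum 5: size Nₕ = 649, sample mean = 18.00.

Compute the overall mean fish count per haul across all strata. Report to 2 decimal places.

51.98

N = 2590; weights Wₕ = Nₕ/N = (0.1625, 0.2131, 0.2290, 0.1448, 0.2506).
x̄_st = Σ Wₕ·x̄ₕ = 0.1625·105.30 + 0.2131·36.42 + 0.2290·88.77 + 0.1448·15.63 + 0.2506·18.00 ≈ 51.9764...
→ 51.98.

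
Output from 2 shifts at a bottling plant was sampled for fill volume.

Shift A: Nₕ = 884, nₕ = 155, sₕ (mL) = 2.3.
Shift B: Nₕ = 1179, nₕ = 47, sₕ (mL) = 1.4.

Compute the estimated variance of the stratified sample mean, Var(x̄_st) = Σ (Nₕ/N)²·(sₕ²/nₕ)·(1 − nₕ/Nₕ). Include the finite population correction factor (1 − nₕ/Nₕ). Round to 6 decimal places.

N = 2063; Wₕ = Nₕ/N.
shift A: (884/2063)²·2.3²/155·(1 − 155/884) = 0.005167795
shift B: (1179/2063)²·1.4²/47·(1 − 47/1179) = 0.013077357
Sum = 0.018245153 → 0.018245.

0.018245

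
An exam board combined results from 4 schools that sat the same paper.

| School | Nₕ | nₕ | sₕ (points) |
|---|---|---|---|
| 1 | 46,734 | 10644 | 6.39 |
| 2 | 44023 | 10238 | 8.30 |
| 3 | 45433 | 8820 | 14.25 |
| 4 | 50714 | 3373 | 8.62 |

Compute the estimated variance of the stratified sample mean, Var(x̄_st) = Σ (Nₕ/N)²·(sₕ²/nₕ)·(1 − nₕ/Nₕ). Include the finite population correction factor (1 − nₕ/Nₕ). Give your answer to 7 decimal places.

0.0030820

N = 186904. Term for each stratum: Wₕ²sₕ²/nₕ·(1−nₕ/Nₕ).
Var(x̄_st) = 0.0001852164 + 0.0002864887 + 0.0010963032 + 0.0015140015 = 0.0030820097 → 0.0030820.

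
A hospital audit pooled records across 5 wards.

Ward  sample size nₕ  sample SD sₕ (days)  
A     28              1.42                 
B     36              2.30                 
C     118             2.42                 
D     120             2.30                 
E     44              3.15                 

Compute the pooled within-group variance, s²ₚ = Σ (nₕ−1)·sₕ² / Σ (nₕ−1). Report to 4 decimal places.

A: (28−1)·1.42² = 27·2.0164 = 54.4428
B: (36−1)·2.30² = 35·5.29 = 185.15
C: (118−1)·2.42² = 117·5.8564 = 685.1988
D: (120−1)·2.30² = 119·5.29 = 629.51
E: (44−1)·3.15² = 43·9.9225 = 426.6675
Numerator = 1980.9691; denominator = Σ(nₕ−1) = 341.
s²ₚ = 1980.9691/341 = 5.809294... → 5.8093.

5.8093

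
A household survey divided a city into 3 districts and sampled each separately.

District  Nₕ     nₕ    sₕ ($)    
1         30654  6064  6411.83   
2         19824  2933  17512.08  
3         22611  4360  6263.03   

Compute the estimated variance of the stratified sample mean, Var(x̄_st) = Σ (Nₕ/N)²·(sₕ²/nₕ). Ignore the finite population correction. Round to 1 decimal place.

9745.6

N = 73089. Term for each stratum: Wₕ²sₕ²/nₕ.
Var(x̄_st) = 1192.5458 + 7692.0472 + 861.0294 = 9745.6224 → 9745.6.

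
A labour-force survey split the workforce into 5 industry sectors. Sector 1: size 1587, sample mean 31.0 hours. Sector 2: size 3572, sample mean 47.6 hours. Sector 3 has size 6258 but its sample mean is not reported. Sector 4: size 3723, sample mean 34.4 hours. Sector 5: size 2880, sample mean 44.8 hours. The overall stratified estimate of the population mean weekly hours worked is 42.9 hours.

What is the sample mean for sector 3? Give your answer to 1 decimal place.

N = 1587 + 3572 + 6258 + 3723 + 2880 = 18020.
Overall total = μ·N = 42.9·18020 = 773058.
Subtract the known strata: 1587·31.0 + 3572·47.6 + 3723·34.4 + 2880·44.8 = 476319.4.
Remaining total for sector 3: 773058 − 476319.4 = 296738.6.
Divide by its size: 296738.6 / 6258 = 47.417... → 47.4.

47.4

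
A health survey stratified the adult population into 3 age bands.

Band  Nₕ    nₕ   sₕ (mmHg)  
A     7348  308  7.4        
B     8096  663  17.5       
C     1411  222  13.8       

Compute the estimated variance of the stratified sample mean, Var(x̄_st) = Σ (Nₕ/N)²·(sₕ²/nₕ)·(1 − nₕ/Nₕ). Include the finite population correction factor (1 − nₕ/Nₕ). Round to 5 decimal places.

0.13529

N = 16855; Wₕ = Nₕ/N.
band A: (7348/16855)²·7.4²/308·(1 − 308/7348) = 0.03237405
band B: (8096/16855)²·17.5²/663·(1 − 663/8096) = 0.09784524
band C: (1411/16855)²·13.8²/222·(1 − 222/1411) = 0.00506590
Sum = 0.13528518 → 0.13529.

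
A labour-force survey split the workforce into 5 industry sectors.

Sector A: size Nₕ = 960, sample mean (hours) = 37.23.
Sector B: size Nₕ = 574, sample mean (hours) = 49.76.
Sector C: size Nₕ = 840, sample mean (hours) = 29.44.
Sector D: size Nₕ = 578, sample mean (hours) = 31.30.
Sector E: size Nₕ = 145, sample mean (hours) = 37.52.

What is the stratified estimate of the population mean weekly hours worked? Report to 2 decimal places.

36.35

N = 960 + 574 + 840 + 578 + 145 = 3097.
Overall mean = Σ (Nₕ/N)·x̄ₕ — weight by population share, not a simple average.
Σ Nₕx̄ₕ = 960·37.23 + 574·49.76 + 840·29.44 + 578·31.30 + 145·37.52 = 35740.8 + 28562.24 + 24729.6 + 18091.4 + 5440.4 = 112564.44.
Divide by N: 112564.44 / 3097 = 36.3463... → 36.35.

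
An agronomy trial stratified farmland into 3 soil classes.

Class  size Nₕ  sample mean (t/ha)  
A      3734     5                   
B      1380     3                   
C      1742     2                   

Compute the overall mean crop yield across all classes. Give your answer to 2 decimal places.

3.84

N = 3734 + 1380 + 1742 = 6856.
The stratified mean weights each stratum mean by its population share Nₕ/N.
Σ Nₕx̄ₕ = 3734·5 + 1380·3 + 1742·2 = 18670 + 4140 + 3484 = 26294.
Divide by N: 26294 / 6856 = 3.8352... → 3.84.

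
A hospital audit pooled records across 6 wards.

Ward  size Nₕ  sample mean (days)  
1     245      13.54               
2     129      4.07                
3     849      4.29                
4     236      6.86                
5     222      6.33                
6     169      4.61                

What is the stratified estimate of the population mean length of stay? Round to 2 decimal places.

x̄_st = (Σ Nₕx̄ₕ) / (Σ Nₕ) = (245·13.54 + 129·4.07 + 849·4.29 + 236·6.86 + 222·6.33 + 169·4.61) / 1850
= 11287.85 / 1850 = 6.1015... → 6.10.

6.10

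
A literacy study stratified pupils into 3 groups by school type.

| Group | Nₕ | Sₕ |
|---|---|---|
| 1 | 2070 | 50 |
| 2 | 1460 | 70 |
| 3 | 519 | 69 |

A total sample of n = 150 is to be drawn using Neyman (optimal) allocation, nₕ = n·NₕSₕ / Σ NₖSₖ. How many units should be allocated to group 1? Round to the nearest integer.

64

1: NₕSₕ = 2070·50 = 103500
2: NₕSₕ = 1460·70 = 102200
3: NₕSₕ = 519·69 = 35811
Σ NₕSₕ = 241511.
n_1 = 150·103500/241511 = 64.283... → 64.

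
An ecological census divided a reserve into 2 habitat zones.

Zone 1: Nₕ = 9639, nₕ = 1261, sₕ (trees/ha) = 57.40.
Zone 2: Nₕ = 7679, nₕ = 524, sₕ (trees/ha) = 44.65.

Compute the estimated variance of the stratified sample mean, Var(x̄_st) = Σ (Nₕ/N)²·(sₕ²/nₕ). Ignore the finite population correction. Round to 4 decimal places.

N = 17318; Wₕ = Nₕ/N.
zone 1: (9639/17318)²·57.40²/1261 = 0.8094261
zone 2: (7679/17318)²·44.65²/524 = 0.7480412
Sum = 1.5574672 → 1.5575.

1.5575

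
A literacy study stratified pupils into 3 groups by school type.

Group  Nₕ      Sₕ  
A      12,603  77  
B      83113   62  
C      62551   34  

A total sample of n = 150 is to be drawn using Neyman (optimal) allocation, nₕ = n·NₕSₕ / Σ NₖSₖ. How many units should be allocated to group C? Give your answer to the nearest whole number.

A: NₕSₕ = 12603·77 = 970431
B: NₕSₕ = 83113·62 = 5153006
C: NₕSₕ = 62551·34 = 2126734
Σ NₕSₕ = 8250171.
n_C = 150·2126734/8250171 = 38.667... → 39.

39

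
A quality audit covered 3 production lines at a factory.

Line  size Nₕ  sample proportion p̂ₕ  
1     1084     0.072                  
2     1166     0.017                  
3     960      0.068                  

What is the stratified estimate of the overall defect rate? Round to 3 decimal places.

0.051

Wₕ = Nₕ/N with N = 3210: 0.3377, 0.3632, 0.2991.
p̂_st = 0.3377·0.072 + 0.3632·0.017 + 0.2991·0.068 ≈ 0.05083... → 0.051.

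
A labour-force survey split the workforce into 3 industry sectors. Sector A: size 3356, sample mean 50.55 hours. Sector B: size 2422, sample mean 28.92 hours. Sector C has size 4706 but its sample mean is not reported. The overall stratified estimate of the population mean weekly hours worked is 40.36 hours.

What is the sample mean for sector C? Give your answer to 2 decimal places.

38.98

Σ Nₕx̄ₕ = N·μ, so 4706·x̄_C = 10484·40.36 − (3356·50.55 + 2422·28.92).
= 423134.24 − 239690.04 = 183444.2.
x̄_C = 183444.2 / 4706 = 38.9809... → 38.98.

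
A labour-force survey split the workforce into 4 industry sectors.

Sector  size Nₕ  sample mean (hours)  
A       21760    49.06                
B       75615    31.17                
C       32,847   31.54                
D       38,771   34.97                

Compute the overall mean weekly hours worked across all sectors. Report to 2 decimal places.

34.42

N = 168993; weights Wₕ = Nₕ/N = (0.1288, 0.4474, 0.1944, 0.2294).
x̄_st = Σ Wₕ·x̄ₕ = 0.1288·49.06 + 0.4474·31.17 + 0.1944·31.54 + 0.2294·34.97 ≈ 34.4173...
→ 34.42.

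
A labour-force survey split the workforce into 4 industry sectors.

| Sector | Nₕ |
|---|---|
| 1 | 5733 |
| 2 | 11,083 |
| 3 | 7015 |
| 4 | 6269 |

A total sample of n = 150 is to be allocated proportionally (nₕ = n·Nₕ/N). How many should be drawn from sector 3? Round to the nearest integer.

35

Share of sector 3 = 7015/30100 = 0.23306.
Allocate 150 × 0.23306 = 34.958... → 35.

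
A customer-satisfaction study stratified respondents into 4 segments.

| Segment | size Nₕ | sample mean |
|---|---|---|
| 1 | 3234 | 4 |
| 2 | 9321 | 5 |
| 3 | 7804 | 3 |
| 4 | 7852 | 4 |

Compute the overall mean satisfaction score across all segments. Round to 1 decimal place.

4.1

N = 3234 + 9321 + 7804 + 7852 = 28211.
Overall mean = Σ (Nₕ/N)·x̄ₕ — weight by population share, not a simple average.
Σ Nₕx̄ₕ = 3234·4 + 9321·5 + 7804·3 + 7852·4 = 12936 + 46605 + 23412 + 31408 = 114361.
Divide by N: 114361 / 28211 = 4.054... → 4.1.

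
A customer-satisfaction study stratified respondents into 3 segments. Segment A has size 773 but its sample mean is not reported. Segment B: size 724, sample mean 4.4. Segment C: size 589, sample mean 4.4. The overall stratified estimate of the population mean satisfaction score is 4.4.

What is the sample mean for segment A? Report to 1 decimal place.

Σ Nₕx̄ₕ = N·μ, so 773·x̄_A = 2086·4.4 − (724·4.4 + 589·4.4).
= 9178.4 − 5777.2 = 3401.2.
x̄_A = 3401.2 / 773 = 4.4 → 4.4.

4.4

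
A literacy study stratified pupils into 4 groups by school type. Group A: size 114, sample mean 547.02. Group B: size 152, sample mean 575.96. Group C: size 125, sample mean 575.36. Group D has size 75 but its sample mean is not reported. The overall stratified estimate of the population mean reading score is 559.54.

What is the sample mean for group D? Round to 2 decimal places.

518.93

N = 114 + 152 + 125 + 75 = 466.
Overall total = μ·N = 559.54·466 = 260745.64.
Subtract the known strata: 114·547.02 + 152·575.96 + 125·575.36 = 221826.2.
Remaining total for group D: 260745.64 − 221826.2 = 38919.44.
Divide by its size: 38919.44 / 75 = 518.9259... → 518.93.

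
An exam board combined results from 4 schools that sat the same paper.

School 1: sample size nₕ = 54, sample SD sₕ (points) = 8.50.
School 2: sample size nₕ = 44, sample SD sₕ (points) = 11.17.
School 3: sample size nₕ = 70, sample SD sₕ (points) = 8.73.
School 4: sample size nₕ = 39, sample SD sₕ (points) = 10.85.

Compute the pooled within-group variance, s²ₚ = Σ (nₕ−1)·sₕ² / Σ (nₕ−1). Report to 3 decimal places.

93.234

Degrees of freedom: 53 + 43 + 69 + 38 = 203.
Σ(nₕ−1)sₕ² = 53·72.25 + 43·124.7689 + 69·76.2129 + 38·117.7225 = 18926.4578.
s²ₚ = 18926.4578 / 203 = 93.23378... → 93.234.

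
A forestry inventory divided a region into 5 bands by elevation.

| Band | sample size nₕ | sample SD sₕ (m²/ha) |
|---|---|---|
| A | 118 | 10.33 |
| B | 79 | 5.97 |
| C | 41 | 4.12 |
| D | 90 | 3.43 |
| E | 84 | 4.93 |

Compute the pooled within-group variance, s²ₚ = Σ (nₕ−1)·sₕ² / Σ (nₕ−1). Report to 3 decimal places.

46.703

A: (118−1)·10.33² = 117·106.7089 = 12484.9413
B: (79−1)·5.97² = 78·35.6409 = 2779.9902
C: (41−1)·4.12² = 40·16.9744 = 678.976
D: (90−1)·3.43² = 89·11.7649 = 1047.0761
E: (84−1)·4.93² = 83·24.3049 = 2017.3067
Numerator = 19008.2903; denominator = Σ(nₕ−1) = 407.
s²ₚ = 19008.2903/407 = 46.70342... → 46.703.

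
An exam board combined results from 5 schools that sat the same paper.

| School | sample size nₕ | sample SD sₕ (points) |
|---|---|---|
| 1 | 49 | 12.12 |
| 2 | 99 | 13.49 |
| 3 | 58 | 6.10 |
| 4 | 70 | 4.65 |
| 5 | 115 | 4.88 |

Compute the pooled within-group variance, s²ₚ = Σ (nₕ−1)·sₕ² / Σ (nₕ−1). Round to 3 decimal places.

1: (49−1)·12.12² = 48·146.8944 = 7050.9312
2: (99−1)·13.49² = 98·181.9801 = 17834.0498
3: (58−1)·6.10² = 57·37.21 = 2120.97
4: (70−1)·4.65² = 69·21.6225 = 1491.9525
5: (115−1)·4.88² = 114·23.8144 = 2714.8416
Numerator = 31212.7451; denominator = Σ(nₕ−1) = 386.
s²ₚ = 31212.7451/386 = 80.86203... → 80.862.

80.862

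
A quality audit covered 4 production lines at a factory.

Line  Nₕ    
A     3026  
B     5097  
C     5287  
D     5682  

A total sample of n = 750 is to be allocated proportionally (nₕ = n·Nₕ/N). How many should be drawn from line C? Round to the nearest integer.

N = 3026 + 5097 + 5287 + 5682 = 19092.
n_C = 750·5287/19092 = 207.692... → 208.

208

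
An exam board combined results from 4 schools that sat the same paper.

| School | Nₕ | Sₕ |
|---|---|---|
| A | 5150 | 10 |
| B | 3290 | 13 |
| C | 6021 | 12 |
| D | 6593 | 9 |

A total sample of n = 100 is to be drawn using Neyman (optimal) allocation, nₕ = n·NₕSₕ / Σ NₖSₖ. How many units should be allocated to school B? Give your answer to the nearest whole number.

19

A: NₕSₕ = 5150·10 = 51500
B: NₕSₕ = 3290·13 = 42770
C: NₕSₕ = 6021·12 = 72252
D: NₕSₕ = 6593·9 = 59337
Σ NₕSₕ = 225859.
n_B = 100·42770/225859 = 18.937... → 19.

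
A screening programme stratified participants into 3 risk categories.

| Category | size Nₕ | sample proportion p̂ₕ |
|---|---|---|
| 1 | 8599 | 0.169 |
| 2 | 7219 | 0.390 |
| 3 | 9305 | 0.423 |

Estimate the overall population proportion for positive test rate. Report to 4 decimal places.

0.3266

N = 8599 + 7219 + 9305 = 25123.
Overall proportion = Σ (Nₕ/N)·p̂ₕ.
Σ Nₕp̂ₕ = 1453.231 + 2815.41 + 3936.015 = 8204.656.
8204.656 / 25123 = 0.326579... → 0.3266.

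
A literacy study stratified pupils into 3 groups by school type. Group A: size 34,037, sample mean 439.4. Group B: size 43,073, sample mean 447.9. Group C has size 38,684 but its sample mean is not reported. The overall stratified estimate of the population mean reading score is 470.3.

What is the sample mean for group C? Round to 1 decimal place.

522.4

Σ Nₕx̄ₕ = N·μ, so 38684·x̄_C = 115794·470.3 − (34037·439.4 + 43073·447.9).
= 54457918.2 − 34248254.5 = 20209663.7.
x̄_C = 20209663.7 / 38684 = 522.430... → 522.4.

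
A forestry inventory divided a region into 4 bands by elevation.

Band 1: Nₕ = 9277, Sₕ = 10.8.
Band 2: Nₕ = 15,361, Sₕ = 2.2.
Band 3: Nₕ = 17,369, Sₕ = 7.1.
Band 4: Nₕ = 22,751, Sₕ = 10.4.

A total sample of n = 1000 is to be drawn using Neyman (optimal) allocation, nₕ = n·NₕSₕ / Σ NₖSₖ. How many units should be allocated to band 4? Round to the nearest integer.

1: NₕSₕ = 9277·10.8 = 100191.6
2: NₕSₕ = 15361·2.2 = 33794.2
3: NₕSₕ = 17369·7.1 = 123319.9
4: NₕSₕ = 22751·10.4 = 236610.4
Σ NₕSₕ = 493916.1.
n_4 = 1000·236610.4/493916.1 = 479.050... → 479.

479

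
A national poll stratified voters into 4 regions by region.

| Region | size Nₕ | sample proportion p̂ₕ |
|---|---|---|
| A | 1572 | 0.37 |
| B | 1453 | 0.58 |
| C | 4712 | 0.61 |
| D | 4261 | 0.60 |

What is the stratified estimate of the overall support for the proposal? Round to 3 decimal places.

0.571

Wₕ = Nₕ/N with N = 11998: 0.1310, 0.1211, 0.3927, 0.3551.
p̂_st = 0.1310·0.37 + 0.1211·0.58 + 0.3927·0.61 + 0.3551·0.60 ≈ 0.57137... → 0.571.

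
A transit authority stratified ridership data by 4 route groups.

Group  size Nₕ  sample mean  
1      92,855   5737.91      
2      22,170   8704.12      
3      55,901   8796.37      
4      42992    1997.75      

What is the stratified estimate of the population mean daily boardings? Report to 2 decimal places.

N = 213918; weights Wₕ = Nₕ/N = (0.4341, 0.1036, 0.2613, 0.2010).
x̄_st = Σ Wₕ·x̄ₕ = 0.4341·5737.91 + 0.1036·8704.12 + 0.2613·8796.37 + 0.2010·1997.75 ≈ 6092.8819...
→ 6092.88.

6092.88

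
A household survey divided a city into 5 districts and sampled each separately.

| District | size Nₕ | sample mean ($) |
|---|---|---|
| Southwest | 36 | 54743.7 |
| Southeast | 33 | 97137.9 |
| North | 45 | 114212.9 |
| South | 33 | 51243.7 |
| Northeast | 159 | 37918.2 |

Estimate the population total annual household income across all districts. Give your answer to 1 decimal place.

Southwest: 36·54743.7 = 1970773.2
Southeast: 33·97137.9 = 3205550.7
North: 45·114212.9 = 5139580.5
South: 33·51243.7 = 1691042.1
Northeast: 159·37918.2 = 6028993.8
τ̂ = Σ Nₕx̄ₕ = 18035940.3.

18035940.3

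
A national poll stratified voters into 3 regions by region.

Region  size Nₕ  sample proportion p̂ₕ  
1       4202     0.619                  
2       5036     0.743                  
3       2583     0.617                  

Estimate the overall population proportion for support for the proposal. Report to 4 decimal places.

N = 4202 + 5036 + 2583 = 11821.
Overall proportion = Σ (Nₕ/N)·p̂ₕ.
Σ Nₕp̂ₕ = 2601.038 + 3741.748 + 1593.711 = 7936.497.
7936.497 / 11821 = 0.671390... → 0.6714.

0.6714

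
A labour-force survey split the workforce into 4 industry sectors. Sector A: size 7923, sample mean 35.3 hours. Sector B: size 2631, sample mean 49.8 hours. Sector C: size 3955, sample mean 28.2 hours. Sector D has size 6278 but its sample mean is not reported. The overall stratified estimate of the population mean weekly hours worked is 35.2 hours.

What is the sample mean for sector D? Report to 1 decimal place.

33.4

Σ Nₕx̄ₕ = N·μ, so 6278·x̄_D = 20787·35.2 − (7923·35.3 + 2631·49.8 + 3955·28.2).
= 731702.4 − 522236.7 = 209465.7.
x̄_D = 209465.7 / 6278 = 33.365... → 33.4.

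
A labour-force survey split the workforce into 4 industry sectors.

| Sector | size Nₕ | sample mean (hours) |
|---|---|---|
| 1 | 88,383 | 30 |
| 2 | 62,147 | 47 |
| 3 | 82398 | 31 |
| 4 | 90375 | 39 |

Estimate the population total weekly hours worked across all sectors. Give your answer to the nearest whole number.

Population total = Σ Nₕ·x̄ₕ (each stratum's size times its mean).
88383·30 + 62147·47 + 82398·31 + 90375·39 = 2651490 + 2920909 + 2554338 + 3524625 = 11651362.

11651362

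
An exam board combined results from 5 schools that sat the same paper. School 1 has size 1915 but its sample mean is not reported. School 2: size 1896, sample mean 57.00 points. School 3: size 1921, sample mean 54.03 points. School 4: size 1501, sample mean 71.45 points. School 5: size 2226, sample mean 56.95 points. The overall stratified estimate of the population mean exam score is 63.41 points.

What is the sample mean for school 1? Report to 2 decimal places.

80.37

N = 1915 + 1896 + 1921 + 1501 + 2226 = 9459.
Overall total = μ·N = 63.41·9459 = 599795.19.
Subtract the known strata: 1896·57.00 + 1921·54.03 + 1501·71.45 + 2226·56.95 = 445880.78.
Remaining total for school 1: 599795.19 − 445880.78 = 153914.41.
Divide by its size: 153914.41 / 1915 = 80.3731... → 80.37.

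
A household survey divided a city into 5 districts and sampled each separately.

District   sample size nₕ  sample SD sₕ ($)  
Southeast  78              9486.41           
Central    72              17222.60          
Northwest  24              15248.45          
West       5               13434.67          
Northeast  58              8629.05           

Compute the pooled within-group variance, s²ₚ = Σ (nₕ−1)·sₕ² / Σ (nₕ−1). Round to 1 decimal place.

Degrees of freedom: 77 + 71 + 23 + 4 + 57 = 232.
Σ(nₕ−1)sₕ² = 77·89991974.6881 + 71·296617950.76 + 23·232515227.4025 + 4·180490358.0089 + 57·74460503.9025 = 38303316939.6793.
s²ₚ = 38303316939.6793 / 232 = 165100504.050... → 165100504.1.

165100504.1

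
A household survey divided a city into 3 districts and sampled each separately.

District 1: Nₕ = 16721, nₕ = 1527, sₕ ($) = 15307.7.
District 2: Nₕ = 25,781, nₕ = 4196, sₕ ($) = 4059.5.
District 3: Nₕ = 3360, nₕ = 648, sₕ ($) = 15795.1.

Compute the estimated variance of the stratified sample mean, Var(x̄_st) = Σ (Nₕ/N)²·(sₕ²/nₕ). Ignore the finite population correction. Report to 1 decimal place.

23706.2

N = 45862; Wₕ = Nₕ/N.
district 1: (16721/45862)²·15307.7²/1527 = 20398.5530
district 2: (25781/45862)²·4059.5²/4196 = 1241.0896
district 3: (3360/45862)²·15795.1²/648 = 2066.5329
Sum = 23706.1756 → 23706.2.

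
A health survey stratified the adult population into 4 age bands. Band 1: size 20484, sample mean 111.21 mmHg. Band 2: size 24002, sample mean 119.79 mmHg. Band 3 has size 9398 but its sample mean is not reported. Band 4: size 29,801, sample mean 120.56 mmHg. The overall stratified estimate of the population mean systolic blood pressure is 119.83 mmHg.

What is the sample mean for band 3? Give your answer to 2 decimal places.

136.41

N = 20484 + 24002 + 9398 + 29801 = 83685.
Overall total = μ·N = 119.83·83685 = 10027973.55.
Subtract the known strata: 20484·111.21 + 24002·119.79 + 29801·120.56 = 8746033.78.
Remaining total for band 3: 10027973.55 − 8746033.78 = 1281939.77.
Divide by its size: 1281939.77 / 9398 = 136.4056... → 136.41.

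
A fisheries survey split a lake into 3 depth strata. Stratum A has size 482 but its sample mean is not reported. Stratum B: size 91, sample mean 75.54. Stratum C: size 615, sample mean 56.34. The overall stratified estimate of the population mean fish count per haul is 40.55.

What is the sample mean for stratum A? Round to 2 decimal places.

N = 482 + 91 + 615 = 1188.
Overall total = μ·N = 40.55·1188 = 48173.4.
Subtract the known strata: 91·75.54 + 615·56.34 = 41523.24.
Remaining total for stratum A: 48173.4 − 41523.24 = 6650.16.
Divide by its size: 6650.16 / 482 = 13.7970... → 13.80.

13.80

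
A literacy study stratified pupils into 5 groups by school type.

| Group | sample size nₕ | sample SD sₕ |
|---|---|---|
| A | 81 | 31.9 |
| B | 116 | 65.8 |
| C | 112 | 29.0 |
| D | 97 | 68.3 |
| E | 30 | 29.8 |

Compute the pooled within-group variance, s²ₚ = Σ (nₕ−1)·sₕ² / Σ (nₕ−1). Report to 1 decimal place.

A: (81−1)·31.9² = 80·1017.61 = 81408.8
B: (116−1)·65.8² = 115·4329.64 = 497908.6
C: (112−1)·29.0² = 111·841 = 93351
D: (97−1)·68.3² = 96·4664.89 = 447829.44
E: (30−1)·29.8² = 29·888.04 = 25753.16
Numerator = 1146251; denominator = Σ(nₕ−1) = 431.
s²ₚ = 1146251/431 = 2659.515... → 2659.5.

2659.5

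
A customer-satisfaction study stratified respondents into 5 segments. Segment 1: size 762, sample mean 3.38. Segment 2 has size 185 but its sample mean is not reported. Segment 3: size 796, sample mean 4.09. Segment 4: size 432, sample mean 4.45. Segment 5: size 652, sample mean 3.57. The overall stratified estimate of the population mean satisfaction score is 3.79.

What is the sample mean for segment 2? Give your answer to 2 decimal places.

3.42

Σ Nₕx̄ₕ = N·μ, so 185·x̄_2 = 2827·3.79 − (762·3.38 + 796·4.09 + 432·4.45 + 652·3.57).
= 10714.33 − 10081.24 = 633.09.
x̄_2 = 633.09 / 185 = 3.4221... → 3.42.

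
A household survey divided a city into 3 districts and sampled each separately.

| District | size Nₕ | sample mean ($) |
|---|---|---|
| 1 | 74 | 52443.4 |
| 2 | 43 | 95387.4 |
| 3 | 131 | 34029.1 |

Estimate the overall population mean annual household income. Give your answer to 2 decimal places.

50162.43

N = 74 + 43 + 131 = 248.
Weight each subgroup mean by Nₕ/N and sum.
Σ Nₕx̄ₕ = 74·52443.4 + 43·95387.4 + 131·34029.1 = 3880811.6 + 4101658.2 + 4457812.1 = 12440281.9.
Divide by N: 12440281.9 / 248 = 50162.4270... → 50162.43.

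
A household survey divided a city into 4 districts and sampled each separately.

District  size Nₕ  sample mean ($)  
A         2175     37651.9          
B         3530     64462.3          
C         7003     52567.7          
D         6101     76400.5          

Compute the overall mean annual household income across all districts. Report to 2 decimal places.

60805.78

x̄_st = (Σ Nₕx̄ₕ) / (Σ Nₕ) = (2175·37651.9 + 3530·64462.3 + 7003·52567.7 + 6101·76400.5) / 18809
= 1143695855.1 / 18809 = 60805.7768... → 60805.78.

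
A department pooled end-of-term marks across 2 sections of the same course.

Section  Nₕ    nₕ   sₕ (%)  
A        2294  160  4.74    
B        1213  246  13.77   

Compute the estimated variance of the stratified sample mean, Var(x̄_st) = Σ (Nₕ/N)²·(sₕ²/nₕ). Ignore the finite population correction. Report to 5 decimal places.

0.15229

N = 3507; Wₕ = Nₕ/N.
section A: (2294/3507)²·4.74²/160 = 0.06008305
section B: (1213/3507)²·13.77²/246 = 0.09221102
Sum = 0.15229408 → 0.15229.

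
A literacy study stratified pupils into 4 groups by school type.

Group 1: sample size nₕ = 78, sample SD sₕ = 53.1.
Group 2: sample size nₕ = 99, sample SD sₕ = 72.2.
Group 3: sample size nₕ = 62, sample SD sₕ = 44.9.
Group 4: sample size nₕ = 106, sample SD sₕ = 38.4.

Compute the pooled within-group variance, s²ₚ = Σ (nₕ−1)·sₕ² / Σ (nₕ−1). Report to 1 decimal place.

Degrees of freedom: 77 + 98 + 61 + 105 = 341.
Σ(nₕ−1)sₕ² = 77·2819.61 + 98·5212.84 + 61·2016.01 + 105·1474.56 = 1005773.7.
s²ₚ = 1005773.7 / 341 = 2949.483... → 2949.5.

2949.5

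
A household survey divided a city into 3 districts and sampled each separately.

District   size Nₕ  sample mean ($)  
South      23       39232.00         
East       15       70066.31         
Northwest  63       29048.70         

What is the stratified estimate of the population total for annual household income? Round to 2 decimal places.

3783398.75

South: 23·39232.00 = 902336
East: 15·70066.31 = 1050994.65
Northwest: 63·29048.70 = 1830068.1
τ̂ = Σ Nₕx̄ₕ = 3783398.75.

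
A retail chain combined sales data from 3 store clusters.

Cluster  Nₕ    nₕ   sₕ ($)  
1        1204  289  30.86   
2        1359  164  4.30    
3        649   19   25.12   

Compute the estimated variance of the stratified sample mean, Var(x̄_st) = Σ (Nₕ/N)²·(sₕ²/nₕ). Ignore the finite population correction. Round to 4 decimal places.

1.8391

N = 3212; Wₕ = Nₕ/N.
cluster 1: (1204/3212)²·30.86²/289 = 0.4630159
cluster 2: (1359/3212)²·4.30²/164 = 0.0201828
cluster 3: (649/3212)²·25.12²/19 = 1.3558885
Sum = 1.8390872 → 1.8391.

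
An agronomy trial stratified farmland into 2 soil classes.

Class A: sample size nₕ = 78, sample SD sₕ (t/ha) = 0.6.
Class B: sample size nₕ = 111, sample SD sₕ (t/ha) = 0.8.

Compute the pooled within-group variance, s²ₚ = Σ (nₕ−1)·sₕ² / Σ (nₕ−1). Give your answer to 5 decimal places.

0.52471

Degrees of freedom: 77 + 110 = 187.
Σ(nₕ−1)sₕ² = 77·0.36 + 110·0.64 = 98.12.
s²ₚ = 98.12 / 187 = 0.5247059... → 0.52471.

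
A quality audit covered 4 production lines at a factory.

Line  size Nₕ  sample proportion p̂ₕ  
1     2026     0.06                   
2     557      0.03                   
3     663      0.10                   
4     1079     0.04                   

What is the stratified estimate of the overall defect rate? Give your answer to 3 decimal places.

0.057

Wₕ = Nₕ/N with N = 4325: 0.4684, 0.1288, 0.1533, 0.2495.
p̂_st = 0.4684·0.06 + 0.1288·0.03 + 0.1533·0.10 + 0.2495·0.04 ≈ 0.05728... → 0.057.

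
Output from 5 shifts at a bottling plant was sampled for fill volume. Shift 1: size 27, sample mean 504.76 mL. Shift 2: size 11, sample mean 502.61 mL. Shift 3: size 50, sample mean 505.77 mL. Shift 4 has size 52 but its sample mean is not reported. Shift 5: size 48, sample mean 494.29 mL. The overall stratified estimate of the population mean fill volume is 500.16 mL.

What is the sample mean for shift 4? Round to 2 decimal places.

N = 27 + 11 + 50 + 52 + 48 = 188.
Overall total = μ·N = 500.16·188 = 94030.08.
Subtract the known strata: 27·504.76 + 11·502.61 + 50·505.77 + 48·494.29 = 68171.65.
Remaining total for shift 4: 94030.08 − 68171.65 = 25858.43.
Divide by its size: 25858.43 / 52 = 497.2775 → 497.28.

497.28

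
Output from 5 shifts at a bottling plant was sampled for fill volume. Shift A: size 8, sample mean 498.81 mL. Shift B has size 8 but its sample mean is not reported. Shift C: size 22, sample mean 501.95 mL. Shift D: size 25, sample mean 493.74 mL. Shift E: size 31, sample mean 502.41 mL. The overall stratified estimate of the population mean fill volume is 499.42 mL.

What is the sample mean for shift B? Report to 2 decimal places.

499.24

Σ Nₕx̄ₕ = N·μ, so 8·x̄_B = 94·499.42 − (8·498.81 + 22·501.95 + 25·493.74 + 31·502.41).
= 46945.48 − 42951.59 = 3993.89.
x̄_B = 3993.89 / 8 = 499.2363... → 499.24.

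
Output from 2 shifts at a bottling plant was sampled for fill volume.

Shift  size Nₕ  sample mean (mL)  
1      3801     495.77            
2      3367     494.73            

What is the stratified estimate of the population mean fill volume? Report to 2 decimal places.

N = 7168; weights Wₕ = Nₕ/N = (0.5303, 0.4697).
x̄_st = Σ Wₕ·x̄ₕ = 0.5303·495.77 + 0.4697·494.73 ≈ 495.2815...
→ 495.28.

495.28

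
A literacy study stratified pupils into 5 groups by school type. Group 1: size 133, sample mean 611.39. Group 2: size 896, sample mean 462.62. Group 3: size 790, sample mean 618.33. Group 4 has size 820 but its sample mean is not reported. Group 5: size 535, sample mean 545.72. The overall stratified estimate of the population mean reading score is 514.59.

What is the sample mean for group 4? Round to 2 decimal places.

Σ Nₕx̄ₕ = N·μ, so 820·x̄_4 = 3174·514.59 − (133·611.39 + 896·462.62 + 790·618.33 + 535·545.72).
= 1633308.66 − 1276263.29 = 357045.37.
x̄_4 = 357045.37 / 820 = 435.4212... → 435.42.

435.42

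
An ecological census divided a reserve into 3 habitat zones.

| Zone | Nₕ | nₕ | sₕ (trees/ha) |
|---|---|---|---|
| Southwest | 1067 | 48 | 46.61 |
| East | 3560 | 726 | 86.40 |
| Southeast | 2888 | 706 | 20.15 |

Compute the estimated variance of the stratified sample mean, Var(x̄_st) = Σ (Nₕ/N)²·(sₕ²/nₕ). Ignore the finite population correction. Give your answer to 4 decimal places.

N = 7515. Term for each stratum: Wₕ²sₕ²/nₕ.
Var(x̄_st) = 0.9124054 + 2.3074531 + 0.0849340 = 3.3047926 → 3.3048.

3.3048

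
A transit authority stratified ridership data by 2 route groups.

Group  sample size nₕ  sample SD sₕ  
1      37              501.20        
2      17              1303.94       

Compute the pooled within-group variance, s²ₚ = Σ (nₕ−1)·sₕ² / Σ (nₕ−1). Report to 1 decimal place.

Degrees of freedom: 36 + 16 = 52.
Σ(nₕ−1)sₕ² = 36·251201.44 + 16·1700259.5236 = 36247404.2176.
s²ₚ = 36247404.2176 / 52 = 697065.466... → 697065.5.

697065.5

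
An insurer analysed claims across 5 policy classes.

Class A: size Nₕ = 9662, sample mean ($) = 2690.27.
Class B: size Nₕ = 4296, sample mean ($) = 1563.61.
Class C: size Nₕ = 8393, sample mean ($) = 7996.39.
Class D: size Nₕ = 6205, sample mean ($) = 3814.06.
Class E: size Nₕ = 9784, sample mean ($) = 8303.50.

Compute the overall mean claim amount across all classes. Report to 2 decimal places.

5339.91

x̄_st = (Σ Nₕx̄ₕ) / (Σ Nₕ) = (9662·2690.27 + 4296·1563.61 + 8393·7996.39 + 6205·3814.06 + 9784·8303.50) / 38340
= 204732044.87 / 38340 = 5339.9073... → 5339.91.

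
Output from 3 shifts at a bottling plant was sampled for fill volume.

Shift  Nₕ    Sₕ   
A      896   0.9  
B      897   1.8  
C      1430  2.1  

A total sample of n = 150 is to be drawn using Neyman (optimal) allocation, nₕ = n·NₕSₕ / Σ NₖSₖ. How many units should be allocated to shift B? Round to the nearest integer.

45

A: NₕSₕ = 896·0.9 = 806.4
B: NₕSₕ = 897·1.8 = 1614.6
C: NₕSₕ = 1430·2.1 = 3003
Σ NₕSₕ = 5424.
n_B = 150·1614.6/5424 = 44.652... → 45.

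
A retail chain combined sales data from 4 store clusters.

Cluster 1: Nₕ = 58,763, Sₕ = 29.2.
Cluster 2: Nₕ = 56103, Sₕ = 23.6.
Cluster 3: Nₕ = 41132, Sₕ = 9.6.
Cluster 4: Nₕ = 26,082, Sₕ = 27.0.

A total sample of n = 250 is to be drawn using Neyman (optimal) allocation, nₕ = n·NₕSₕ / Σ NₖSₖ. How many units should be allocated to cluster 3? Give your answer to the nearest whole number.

24

Σ NₕSₕ = 58763·29.2 + 56103·23.6 + 41132·9.6 + 26082·27.0 = 4138991.6.
Share for 3: 394867.2/4138991.6 = 0.09540.
n_3 = 250 × 0.09540 = 23.850... → 24.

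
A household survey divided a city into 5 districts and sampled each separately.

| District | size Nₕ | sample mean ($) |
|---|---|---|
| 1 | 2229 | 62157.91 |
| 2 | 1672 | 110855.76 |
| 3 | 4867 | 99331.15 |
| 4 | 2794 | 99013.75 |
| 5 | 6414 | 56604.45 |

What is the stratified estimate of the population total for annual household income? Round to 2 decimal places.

1447050878.96

1: 2229·62157.91 = 138549981.39
2: 1672·110855.76 = 185350830.72
3: 4867·99331.15 = 483444707.05
4: 2794·99013.75 = 276644417.5
5: 6414·56604.45 = 363060942.3
τ̂ = Σ Nₕx̄ₕ = 1447050878.96.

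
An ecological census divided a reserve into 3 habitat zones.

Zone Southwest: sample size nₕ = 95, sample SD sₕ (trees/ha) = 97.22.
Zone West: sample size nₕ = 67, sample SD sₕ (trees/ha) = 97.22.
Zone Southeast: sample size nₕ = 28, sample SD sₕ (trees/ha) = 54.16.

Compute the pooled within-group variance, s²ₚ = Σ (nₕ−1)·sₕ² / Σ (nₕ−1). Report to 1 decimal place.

Southwest: (95−1)·97.22² = 94·9451.7284 = 888462.4696
West: (67−1)·97.22² = 66·9451.7284 = 623814.0744
Southeast: (28−1)·54.16² = 27·2933.3056 = 79199.2512
Numerator = 1591475.7952; denominator = Σ(nₕ−1) = 187.
s²ₚ = 1591475.7952/187 = 8510.566... → 8510.6.

8510.6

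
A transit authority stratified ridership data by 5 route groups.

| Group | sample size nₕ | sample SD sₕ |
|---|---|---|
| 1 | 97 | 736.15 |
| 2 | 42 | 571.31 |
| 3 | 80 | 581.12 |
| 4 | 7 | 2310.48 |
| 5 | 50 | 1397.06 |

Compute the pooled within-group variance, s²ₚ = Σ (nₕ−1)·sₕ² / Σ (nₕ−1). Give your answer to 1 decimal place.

810891.2

1: (97−1)·736.15² = 96·541916.8225 = 52024014.96
2: (42−1)·571.31² = 41·326395.1161 = 13382199.7601
3: (80−1)·581.12² = 79·337700.4544 = 26678335.8976
4: (7−1)·2310.48² = 6·5338317.8304 = 32029906.9824
5: (50−1)·1397.06² = 49·1951776.6436 = 95637055.5364
Numerator = 219751513.1365; denominator = Σ(nₕ−1) = 271.
s²ₚ = 219751513.1365/271 = 810891.192... → 810891.2.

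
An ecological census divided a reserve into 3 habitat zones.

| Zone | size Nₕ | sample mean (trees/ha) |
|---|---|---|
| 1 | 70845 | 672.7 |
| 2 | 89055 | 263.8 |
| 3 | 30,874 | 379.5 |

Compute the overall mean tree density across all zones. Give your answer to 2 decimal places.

x̄_st = (Σ Nₕx̄ₕ) / (Σ Nₕ) = (70845·672.7 + 89055·263.8 + 30874·379.5) / 190774
= 82866823.5 / 190774 = 434.3717... → 434.37.

434.37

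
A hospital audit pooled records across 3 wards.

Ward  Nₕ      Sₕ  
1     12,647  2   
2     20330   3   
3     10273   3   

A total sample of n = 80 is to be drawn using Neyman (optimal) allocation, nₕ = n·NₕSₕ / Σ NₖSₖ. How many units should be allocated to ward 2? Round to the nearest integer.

42

1: NₕSₕ = 12647·2 = 25294
2: NₕSₕ = 20330·3 = 60990
3: NₕSₕ = 10273·3 = 30819
Σ NₕSₕ = 117103.
n_2 = 80·60990/117103 = 41.666... → 42.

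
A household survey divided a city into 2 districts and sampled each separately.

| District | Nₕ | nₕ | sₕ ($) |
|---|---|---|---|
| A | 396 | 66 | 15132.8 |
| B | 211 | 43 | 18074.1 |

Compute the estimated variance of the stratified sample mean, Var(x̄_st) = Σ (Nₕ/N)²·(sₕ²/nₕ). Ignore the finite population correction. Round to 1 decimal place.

2394730.6

N = 607; Wₕ = Nₕ/N.
district A: (396/607)²·15132.8²/66 = 1476752.2418
district B: (211/607)²·18074.1²/43 = 917978.3410
Sum = 2394730.5829 → 2394730.6.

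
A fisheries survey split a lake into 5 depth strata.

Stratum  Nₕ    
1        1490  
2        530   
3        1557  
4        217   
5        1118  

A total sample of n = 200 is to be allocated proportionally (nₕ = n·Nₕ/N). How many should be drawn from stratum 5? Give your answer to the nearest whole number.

Share of stratum 5 = 1118/4912 = 0.22761.
Allocate 200 × 0.22761 = 45.521... → 46.

46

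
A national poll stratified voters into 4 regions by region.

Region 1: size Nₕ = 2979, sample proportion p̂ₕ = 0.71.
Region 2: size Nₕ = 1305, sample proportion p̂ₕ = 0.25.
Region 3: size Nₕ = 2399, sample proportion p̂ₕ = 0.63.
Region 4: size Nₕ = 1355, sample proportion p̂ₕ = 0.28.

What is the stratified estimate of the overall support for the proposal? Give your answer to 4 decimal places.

Wₕ = Nₕ/N with N = 8038: 0.3706, 0.1624, 0.2985, 0.1686.
p̂_st = 0.3706·0.71 + 0.1624·0.25 + 0.2985·0.63 + 0.1686·0.28 ≈ 0.538954... → 0.5390.

0.5390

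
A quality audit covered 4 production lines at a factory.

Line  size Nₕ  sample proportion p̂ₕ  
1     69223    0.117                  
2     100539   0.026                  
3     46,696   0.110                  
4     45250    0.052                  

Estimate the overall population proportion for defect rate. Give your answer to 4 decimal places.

Wₕ = Nₕ/N with N = 261708: 0.2645, 0.3842, 0.1784, 0.1729.
p̂_st = 0.2645·0.117 + 0.3842·0.026 + 0.1784·0.110 + 0.1729·0.052 ≈ 0.069553... → 0.0696.

0.0696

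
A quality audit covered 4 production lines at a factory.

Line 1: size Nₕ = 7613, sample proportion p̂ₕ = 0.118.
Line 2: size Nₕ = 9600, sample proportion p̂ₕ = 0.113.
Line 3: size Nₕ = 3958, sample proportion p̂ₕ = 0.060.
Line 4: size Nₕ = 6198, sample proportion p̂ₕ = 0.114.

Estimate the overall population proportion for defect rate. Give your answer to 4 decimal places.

Wₕ = Nₕ/N with N = 27369: 0.2782, 0.3508, 0.1446, 0.2265.
p̂_st = 0.2782·0.118 + 0.3508·0.113 + 0.1446·0.060 + 0.2265·0.114 ≈ 0.106953... → 0.1070.

0.1070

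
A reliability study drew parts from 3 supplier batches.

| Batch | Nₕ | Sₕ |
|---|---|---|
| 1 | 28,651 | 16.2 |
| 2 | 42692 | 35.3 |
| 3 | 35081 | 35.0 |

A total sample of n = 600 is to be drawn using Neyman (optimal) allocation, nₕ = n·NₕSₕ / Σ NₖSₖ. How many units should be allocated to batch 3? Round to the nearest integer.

1: NₕSₕ = 28651·16.2 = 464146.2
2: NₕSₕ = 42692·35.3 = 1507027.6
3: NₕSₕ = 35081·35.0 = 1227835
Σ NₕSₕ = 3199008.8.
n_3 = 600·1227835/3199008.8 = 230.290... → 230.

230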